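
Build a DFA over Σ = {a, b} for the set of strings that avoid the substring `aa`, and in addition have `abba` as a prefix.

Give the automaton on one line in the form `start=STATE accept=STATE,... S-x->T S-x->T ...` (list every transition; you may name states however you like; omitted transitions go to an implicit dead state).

start=q0 accept=q5,q6 q0-a->q1 q0-b->q2 q1-a->q2 q1-b->q3 q2-a->q2 q2-b->q2 q3-a->q2 q3-b->q4 q4-a->q5 q4-b->q2 q5-a->q2 q5-b->q6 q6-a->q5 q6-b->q6

Build one automaton per condition and run them in lockstep. One (3 states) tracks partial matches of the forbidden pattern `aa`; the other (6 states) tracks whether the input so far still matches the prefix `abba`. Each combined state is a pair, one component from each; accept when both components accept. Equivalent product states are then merged.
        a   b  
>  q0   q1  q2 
   q1   q2  q3 
   q2   q2  q2 
   q3   q2  q4 
   q4   q5  q2 
 * q5   q2  q6 
 * q6   q5  q6 
(> = start, * = accepting)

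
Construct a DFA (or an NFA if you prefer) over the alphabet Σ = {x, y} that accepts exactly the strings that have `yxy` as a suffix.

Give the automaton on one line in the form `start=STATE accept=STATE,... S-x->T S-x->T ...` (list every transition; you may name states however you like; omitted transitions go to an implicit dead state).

start=S0 accept=S3 S0-x->S0 S0-y->S1 S1-x->S2 S1-y->S1 S2-x->S0 S2-y->S3 S3-x->S2 S3-y->S1

Let each state record the length of the longest suffix of the input read so far that is also a prefix of `yxy`. S1 means the last symbol is `y`; S2 means the last 2 symbols are `yx`; S3 means the last 3 symbols are `yxy`. Accept only at S3, where the string currently ends in `yxy`.
A 4-state machine:
        x   y  
>  S0   S0  S1 
   S1   S2  S1 
   S2   S0  S3 
 * S3   S2  S1 
(> = start, * = accepting)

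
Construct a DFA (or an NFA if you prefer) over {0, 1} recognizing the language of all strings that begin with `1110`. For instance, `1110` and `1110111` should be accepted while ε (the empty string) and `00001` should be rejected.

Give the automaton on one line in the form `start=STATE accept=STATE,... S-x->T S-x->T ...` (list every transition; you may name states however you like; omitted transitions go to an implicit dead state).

Check the first 4 symbols one by one: q0 through q3 record how many have matched `1110` so far; any wrong symbol goes to the dead state q5. After all 4 match we enter the accepting sink q4.
        0   1  
>  q0   q5  q1 
   q1   q5  q2 
   q2   q5  q3 
   q3   q4  q5 
 * q4   q4  q4 
   q5   q5  q5 
(> = start, * = accepting)

start=q0 accept=q4 q0-0->q5 q0-1->q1 q1-0->q5 q1-1->q2 q2-0->q5 q2-1->q3 q3-0->q4 q3-1->q5 q4-0->q4 q4-1->q4 q5-0->q5 q5-1->q5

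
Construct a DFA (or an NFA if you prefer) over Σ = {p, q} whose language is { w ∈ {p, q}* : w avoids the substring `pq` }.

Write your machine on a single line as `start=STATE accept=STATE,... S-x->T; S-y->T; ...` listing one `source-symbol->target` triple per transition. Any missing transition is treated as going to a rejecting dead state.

Track partial matches of the forbidden pattern `pq`. State s2 is a dead state reached once `pq` has occurred; every other state accepts. s0 means no part of `pq` is currently matched.
3 states suffice.
        p   q  
>* s0   s1  s0 
 * s1   s1  s2 
   s2   s2  s2 
(> = start, * = accepting)

start=s0; accept=s0,s1; s0-p->s1; s0-q->s0; s1-p->s1; s1-q->s2; s2-p->s2; s2-q->s2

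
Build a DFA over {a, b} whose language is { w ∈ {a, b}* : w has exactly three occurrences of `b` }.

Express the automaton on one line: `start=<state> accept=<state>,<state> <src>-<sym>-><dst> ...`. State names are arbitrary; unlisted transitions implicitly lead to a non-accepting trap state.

Only the number of `b`s matters, and only up to 4. Make a chain q0 → q1 → q2 → q3 → q4 advanced by each `b` (with q4 absorbing); every other symbol self-loops. The accepting set is {q3}.
With 5 states:
        a   b  
>  q0   q0  q1 
   q1   q1  q2 
   q2   q2  q3 
 * q3   q3  q4 
   q4   q4  q4 
(> = start, * = accepting)

start=q0 accept=q3 q0-a->q0 q0-b->q1 q1-a->q1 q1-b->q2 q2-a->q2 q2-b->q3 q3-a->q3 q3-b->q4 q4-a->q4 q4-b->q4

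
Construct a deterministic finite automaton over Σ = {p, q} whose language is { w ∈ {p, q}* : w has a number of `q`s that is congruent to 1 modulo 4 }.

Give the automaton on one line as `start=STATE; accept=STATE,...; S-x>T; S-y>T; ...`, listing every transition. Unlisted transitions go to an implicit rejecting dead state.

Keep the running count of `q`s modulo 4: each `q` advances along the cycle A → B → C → D → A while other symbols loop. Accept at B.
4 states suffice.
       p  q 
>  A   A  B 
 * B   B  C 
   C   C  D 
   D   D  A 
(> = start, * = accepting)

start=A; accept=B; A-p>A; A-q>B; B-p>B; B-q>C; C-p>C; C-q>D; D-p>D; D-q>A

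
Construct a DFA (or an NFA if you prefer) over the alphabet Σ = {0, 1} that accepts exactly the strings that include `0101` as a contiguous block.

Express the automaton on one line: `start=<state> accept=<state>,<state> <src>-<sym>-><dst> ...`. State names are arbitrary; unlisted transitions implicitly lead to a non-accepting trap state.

start=S0 accept=S4 S0-0->S1 S0-1->S0 S1-0->S1 S1-1->S2 S2-0->S3 S2-1->S0 S3-0->S1 S3-1->S4 S4-0->S4 S4-1->S4

Track how much of `0101` has been matched so far: state S0 is no progress, S4 is the absorbing accept state reached once `0101` has occurred. Intermediate states record partial matches; on a mismatch, fall back to the longest reusable overlap.
5 states suffice.
        0   1  
>  S0   S1  S0 
   S1   S1  S2 
   S2   S3  S0 
   S3   S1  S4 
 * S4   S4  S4 
(> = start, * = accepting)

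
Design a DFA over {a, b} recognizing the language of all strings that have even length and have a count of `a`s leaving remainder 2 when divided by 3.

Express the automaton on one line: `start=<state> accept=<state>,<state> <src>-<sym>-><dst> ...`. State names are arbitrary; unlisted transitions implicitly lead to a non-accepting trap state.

Run two small machines in parallel and take their product. The first has 2 states tracking the input length modulo 2; the second has 3 states tracking the count of `a`s modulo 3. A product state is a pair (one from each), accepting exactly when both do.
6 states suffice.
        a   b  
>  S0   S1  S2 
   S1   S3  S4 
   S2   S4  S0 
 * S3   S2  S5 
   S4   S5  S1 
   S5   S0  S3 
(> = start, * = accepting)

start=S0 accept=S3 S0-a->S1 S0-b->S2 S1-a->S3 S1-b->S4 S2-a->S4 S2-b->S0 S3-a->S2 S3-b->S5 S4-a->S5 S4-b->S1 S5-a->S0 S5-b->S3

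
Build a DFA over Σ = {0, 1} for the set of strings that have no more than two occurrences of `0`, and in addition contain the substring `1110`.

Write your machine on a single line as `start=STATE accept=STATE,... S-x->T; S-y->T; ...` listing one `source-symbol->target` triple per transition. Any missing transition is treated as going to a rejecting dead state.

start=S0; accept=S13,S16; S0-0->S1; S0-1->S2; S1-0->S3; S1-1->S4; S2-0->S1; S2-1->S5; S3-0->S6; S3-1->S7; S4-0->S3; S4-1->S8; S5-0->S1; S5-1->S9; S6-0->S6; S6-1->S10; S7-0->S6; S7-1->S11; S8-0->S3; S8-1->S12; S9-0->S13; S9-1->S9; S10-0->S6; S10-1->S14; S11-0->S6; S11-1->S15; S12-0->S16; S12-1->S12; S13-0->S16; S13-1->S13; S14-0->S6; S14-1->S17; S15-0->S18; S15-1->S15; S16-0->S18; S16-1->S16; S17-0->S18; S17-1->S17; S18-0->S18; S18-1->S18

Handle the two conditions separately and then intersect. The first has 4 states tracking the count of `0`s, saturating at 3; the second has 5 states tracking whether and how much of `1110` has been seen. A product state is a pair (one from each), accepting exactly when both do.
A 19-state machine:
          0    1  
>  S0     S1   S2 
   S1     S3   S4 
   S2     S1   S5 
   S3     S6   S7 
   S4     S3   S8 
   S5     S1   S9 
   S6     S6  S10 
   S7     S6  S11 
   S8     S3  S12 
   S9    S13   S9 
   S10    S6  S14 
   S11    S6  S15 
   S12   S16  S12 
 * S13   S16  S13 
   S14    S6  S17 
   S15   S18  S15 
 * S16   S18  S16 
   S17   S18  S17 
   S18   S18  S18 
(> = start, * = accepting)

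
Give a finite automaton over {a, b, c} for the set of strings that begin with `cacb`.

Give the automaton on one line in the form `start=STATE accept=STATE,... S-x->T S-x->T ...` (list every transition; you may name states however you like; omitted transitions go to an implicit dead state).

start=S0 accept=S4 S0-a->S5 S0-b->S5 S0-c->S1 S1-a->S2 S1-b->S5 S1-c->S5 S2-a->S5 S2-b->S5 S2-c->S3 S3-a->S5 S3-b->S4 S3-c->S5 S4-a->S4 S4-b->S4 S4-c->S4 S5-a->S5 S5-b->S5 S5-c->S5

Check the first 4 symbols one by one: S0 through S3 record how many have matched `cacb` so far; any wrong symbol goes to the dead state S5. After all 4 match we enter the accepting sink S4.
        a   b   c  
>  S0   S5  S5  S1 
   S1   S2  S5  S5 
   S2   S5  S5  S3 
   S3   S5  S4  S5 
 * S4   S4  S4  S4 
   S5   S5  S5  S5 
(> = start, * = accepting)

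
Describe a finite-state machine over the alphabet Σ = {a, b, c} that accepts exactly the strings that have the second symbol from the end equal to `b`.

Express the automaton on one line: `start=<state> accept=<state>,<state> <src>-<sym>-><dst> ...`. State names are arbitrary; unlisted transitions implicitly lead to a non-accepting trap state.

Because acceptance depends on a position counted from the end, the machine has to buffer the most recent 2 symbols. Make each state the string of the last up-to-2 symbols read; on input `x` shift the window left and append `x`. Accept when the buffered window has length 2 and begins with `b`.
          a    b    c  
>  S0     S1   S2   S3 
   S1     S4   S5   S6 
   S2     S7   S8   S9 
   S3    S10  S11  S12 
   S4     S4   S5   S6 
   S5     S7   S8   S9 
   S6    S10  S11  S12 
 * S7     S4   S5   S6 
 * S8     S7   S8   S9 
 * S9    S10  S11  S12 
   S10    S4   S5   S6 
   S11    S7   S8   S9 
   S12   S10  S11  S12 
(> = start, * = accepting)

start=S0 accept=S7,S8,S9 S0-a->S1 S0-b->S2 S0-c->S3 S1-a->S4 S1-b->S5 S1-c->S6 S2-a->S7 S2-b->S8 S2-c->S9 S3-a->S10 S3-b->S11 S3-c->S12 S4-a->S4 S4-b->S5 S4-c->S6 S5-a->S7 S5-b->S8 S5-c->S9 S6-a->S10 S6-b->S11 S6-c->S12 S7-a->S4 S7-b->S5 S7-c->S6 S8-a->S7 S8-b->S8 S8-c->S9 S9-a->S10 S9-b->S11 S9-c->S12 S10-a->S4 S10-b->S5 S10-c->S6 S11-a->S7 S11-b->S8 S11-c->S9 S12-a->S10 S12-b->S11 S12-c->S12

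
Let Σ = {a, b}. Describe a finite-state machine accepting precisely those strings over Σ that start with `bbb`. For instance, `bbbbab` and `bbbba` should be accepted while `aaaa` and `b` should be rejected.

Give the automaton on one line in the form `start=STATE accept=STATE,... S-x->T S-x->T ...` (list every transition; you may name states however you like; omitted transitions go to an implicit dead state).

Walk along `bbb` while the input agrees: from S0 take `b` to S1, and so on. Any deviation drops to the rejecting sink S4. Once S3 is reached the prefix is confirmed and every continuation is accepted.
A 5-state machine:
        a   b  
>  S0   S4  S1 
   S1   S4  S2 
   S2   S4  S3 
 * S3   S3  S3 
   S4   S4  S4 
(> = start, * = accepting)

start=S0 accept=S3 S0-a->S4 S0-b->S1 S1-a->S4 S1-b->S2 S2-a->S4 S2-b->S3 S3-a->S3 S3-b->S3 S4-a->S4 S4-b->S4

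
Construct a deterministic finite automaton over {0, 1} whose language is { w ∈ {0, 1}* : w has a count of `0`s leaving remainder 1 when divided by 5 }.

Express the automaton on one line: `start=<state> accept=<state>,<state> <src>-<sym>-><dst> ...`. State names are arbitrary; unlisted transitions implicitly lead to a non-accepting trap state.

start=S0 accept=S1 S0-0->S1 S0-1->S0 S1-0->S2 S1-1->S1 S2-0->S3 S2-1->S2 S3-0->S4 S3-1->S3 S4-0->S0 S4-1->S4

Keep the running count of `0`s modulo 5: each `0` advances along the cycle S0 → S1 → S2 → S3 → S4 → S0 while other symbols loop. Accept at S1.
5 states suffice.
        0   1  
>  S0   S1  S0 
 * S1   S2  S1 
   S2   S3  S2 
   S3   S4  S3 
   S4   S0  S4 
(> = start, * = accepting)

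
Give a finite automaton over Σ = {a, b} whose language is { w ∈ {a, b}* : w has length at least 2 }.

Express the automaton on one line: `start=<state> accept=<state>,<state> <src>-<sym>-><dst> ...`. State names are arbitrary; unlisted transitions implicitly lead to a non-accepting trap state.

We only need to distinguish lengths 0, 1, …, 2, and '>2'. Chain q0 → q1 → q2 → q3 on every symbol, with q3 looping. Accepting states: {q2, q3}.
With 4 states:
        a   b  
>  q0   q1  q1 
   q1   q2  q2 
 * q2   q3  q3 
 * q3   q3  q3 
(> = start, * = accepting)

start=q0 accept=q2,q3 q0-a->q1 q0-b->q1 q1-a->q2 q1-b->q2 q2-a->q3 q2-b->q3 q3-a->q3 q3-b->q3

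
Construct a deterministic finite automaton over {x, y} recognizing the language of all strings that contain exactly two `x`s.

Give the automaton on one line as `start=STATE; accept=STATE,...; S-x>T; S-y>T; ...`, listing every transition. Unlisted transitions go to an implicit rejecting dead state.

start=q0; accept=q2; q0-x>q1; q0-y>q0; q1-x>q2; q1-y>q1; q2-x>q3; q2-y>q2; q3-x>q3; q3-y>q3

Only the number of `x`s matters, and only up to 3. Make a chain q0 → q1 → q2 → q3 advanced by each `x` (with q3 absorbing); every other symbol self-loops. The accepting set is {q2}.
A 4-state machine:
        x   y  
>  q0   q1  q0 
   q1   q2  q1 
 * q2   q3  q2 
   q3   q3  q3 
(> = start, * = accepting)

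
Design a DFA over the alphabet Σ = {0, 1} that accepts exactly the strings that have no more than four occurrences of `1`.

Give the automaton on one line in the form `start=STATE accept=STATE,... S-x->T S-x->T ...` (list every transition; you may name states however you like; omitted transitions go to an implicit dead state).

start=q0 accept=q0,q1,q2,q3,q4 q0-0->q0 q0-1->q1 q1-0->q1 q1-1->q2 q2-0->q2 q2-1->q3 q3-0->q3 q3-1->q4 q4-0->q4 q4-1->q5 q5-0->q5 q5-1->q5

Only the number of `1`s matters, and only up to 5. Make a chain q0 → q1 → q2 → q3 → q4 → q5 advanced by each `1` (with q5 absorbing); every other symbol self-loops. The accepting set is {q0, q1, q2, q3, q4}.
        0   1  
>* q0   q0  q1 
 * q1   q1  q2 
 * q2   q2  q3 
 * q3   q3  q4 
 * q4   q4  q5 
   q5   q5  q5 
(> = start, * = accepting)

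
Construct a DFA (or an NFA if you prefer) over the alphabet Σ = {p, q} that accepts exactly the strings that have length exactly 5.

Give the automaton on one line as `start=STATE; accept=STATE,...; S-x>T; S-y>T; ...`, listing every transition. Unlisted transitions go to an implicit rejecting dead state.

Count input length up to 6: every symbol moves from s0 toward s6, which means 'more than 5' and absorbs. Accept from {s5}.
A 7-state machine:
        p   q  
>  s0   s1  s1 
   s1   s2  s2 
   s2   s3  s3 
   s3   s4  s4 
   s4   s5  s5 
 * s5   s6  s6 
   s6   s6  s6 
(> = start, * = accepting)

start=s0; accept=s5; s0-p>s1; s0-q>s1; s1-p>s2; s1-q>s2; s2-p>s3; s2-q>s3; s3-p>s4; s3-q>s4; s4-p>s5; s4-q>s5; s5-p>s6; s5-q>s6; s6-p>s6; s6-q>s6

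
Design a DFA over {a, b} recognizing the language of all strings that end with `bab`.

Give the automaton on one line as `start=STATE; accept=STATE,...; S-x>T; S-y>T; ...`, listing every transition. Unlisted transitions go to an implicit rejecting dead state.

Let each state record the length of the longest suffix of the input read so far that is also a prefix of `bab`. S1 means the last symbol is `b`; S2 means the last 2 symbols are `ba`; S3 means the last 3 symbols are `bab`. Accept only at S3, where the string currently ends in `bab`.
With 4 states:
        a   b  
>  S0   S0  S1 
   S1   S2  S1 
   S2   S0  S3 
 * S3   S2  S1 
(> = start, * = accepting)

start=S0; accept=S3; S0-a>S0; S0-b>S1; S1-a>S2; S1-b>S1; S2-a>S0; S2-b>S3; S3-a>S2; S3-b>S1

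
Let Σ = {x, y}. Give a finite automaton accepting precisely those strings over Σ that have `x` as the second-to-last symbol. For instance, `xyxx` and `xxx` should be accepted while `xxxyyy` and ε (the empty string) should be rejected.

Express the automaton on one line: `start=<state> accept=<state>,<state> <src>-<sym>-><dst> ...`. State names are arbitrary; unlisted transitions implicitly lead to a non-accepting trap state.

A DFA must remember the last 2 symbols (since which symbol is second-to-last isn't known until the input ends). Use one state per possible window of the last ≤2 symbols; accept from those whose window starts with `x`.
7 states suffice.
        x   y  
>  S0   S1  S2 
   S1   S3  S4 
   S2   S5  S6 
 * S3   S3  S4 
 * S4   S5  S6 
   S5   S3  S4 
   S6   S5  S6 
(> = start, * = accepting)

start=S0 accept=S3,S4 S0-x->S1 S0-y->S2 S1-x->S3 S1-y->S4 S2-x->S5 S2-y->S6 S3-x->S3 S3-y->S4 S4-x->S5 S4-y->S6 S5-x->S3 S5-y->S4 S6-x->S5 S6-y->S6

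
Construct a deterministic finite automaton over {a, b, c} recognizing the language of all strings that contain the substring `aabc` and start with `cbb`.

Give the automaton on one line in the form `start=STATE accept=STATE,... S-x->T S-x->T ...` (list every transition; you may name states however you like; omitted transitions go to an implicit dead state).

start=q0 accept=q12 q0-a->q1 q0-b->q2 q0-c->q3 q1-a->q4 q1-b->q2 q1-c->q2 q2-a->q1 q2-b->q2 q2-c->q2 q3-a->q1 q3-b->q5 q3-c->q2 q4-a->q4 q4-b->q6 q4-c->q2 q5-a->q1 q5-b->q7 q5-c->q2 q6-a->q1 q6-b->q2 q6-c->q8 q7-a->q9 q7-b->q7 q7-c->q7 q8-a->q8 q8-b->q8 q8-c->q8 q9-a->q10 q9-b->q7 q9-c->q7 q10-a->q10 q10-b->q11 q10-c->q7 q11-a->q9 q11-b->q7 q11-c->q12 q12-a->q12 q12-b->q12 q12-c->q12

Build one automaton per condition and run them in lockstep. One (5 states) tracks whether and how much of `aabc` has been seen; the other (5 states) tracks whether the input so far still matches the prefix `cbb`. Each combined state is a pair, one component from each; accept when both components accept.
With 13 states:
          a    b    c  
>  q0     q1   q2   q3 
   q1     q4   q2   q2 
   q2     q1   q2   q2 
   q3     q1   q5   q2 
   q4     q4   q6   q2 
   q5     q1   q7   q2 
   q6     q1   q2   q8 
   q7     q9   q7   q7 
   q8     q8   q8   q8 
   q9    q10   q7   q7 
   q10   q10  q11   q7 
   q11    q9   q7  q12 
 * q12   q12  q12  q12 
(> = start, * = accepting)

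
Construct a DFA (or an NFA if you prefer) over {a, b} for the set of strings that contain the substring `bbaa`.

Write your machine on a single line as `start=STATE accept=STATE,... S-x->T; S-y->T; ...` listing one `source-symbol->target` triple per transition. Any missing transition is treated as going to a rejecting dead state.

start=q0; accept=q4; q0-a->q0; q0-b->q1; q1-a->q0; q1-b->q2; q2-a->q3; q2-b->q2; q3-a->q4; q3-b->q1; q4-a->q4; q4-b->q4

Track how much of `bbaa` has been matched so far: state q0 is no progress, q4 is the absorbing accept state reached once `bbaa` has occurred. Intermediate states record partial matches; on a mismatch, fall back to the longest reusable overlap.
A 5-state machine:
        a   b  
>  q0   q0  q1 
   q1   q0  q2 
   q2   q3  q2 
   q3   q4  q1 
 * q4   q4  q4 
(> = start, * = accepting)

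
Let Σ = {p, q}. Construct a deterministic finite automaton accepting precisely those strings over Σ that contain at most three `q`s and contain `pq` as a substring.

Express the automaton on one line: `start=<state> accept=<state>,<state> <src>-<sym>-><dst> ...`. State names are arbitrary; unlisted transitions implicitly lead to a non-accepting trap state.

Build one automaton per condition and run them in lockstep. The first has 5 states tracking the count of `q`s, saturating at 4; the second has 3 states tracking whether and how much of `pq` has been seen. A product state is a pair (one from each), accepting exactly when both do. Minimizing collapses redundant product states.
10 states suffice.
        p   q  
>  S0   S1  S2 
   S1   S1  S3 
   S2   S4  S5 
 * S3   S3  S6 
   S4   S4  S6 
   S5   S7  S8 
 * S6   S6  S9 
   S7   S7  S9 
   S8   S8  S8 
 * S9   S9  S8 
(> = start, * = accepting)

start=S0 accept=S3,S6,S9 S0-p->S1 S0-q->S2 S1-p->S1 S1-q->S3 S2-p->S4 S2-q->S5 S3-p->S3 S3-q->S6 S4-p->S4 S4-q->S6 S5-p->S7 S5-q->S8 S6-p->S6 S6-q->S9 S7-p->S7 S7-q->S9 S8-p->S8 S8-q->S8 S9-p->S9 S9-q->S8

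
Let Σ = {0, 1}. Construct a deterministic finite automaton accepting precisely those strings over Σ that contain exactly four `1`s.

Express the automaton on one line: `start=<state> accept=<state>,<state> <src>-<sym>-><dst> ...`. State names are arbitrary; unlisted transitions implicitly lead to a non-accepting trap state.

start=A accept=E A-0->A A-1->B B-0->B B-1->C C-0->C C-1->D D-0->D D-1->E E-0->E E-1->F F-0->F F-1->F

Count `1`s, saturating at 5: states A through E mean 0 through 4 `1`s seen; F means more than 4. Each `1` increments (capped at F); other symbols loop. Accept from {E}.
       0  1 
>  A   A  B 
   B   B  C 
   C   C  D 
   D   D  E 
 * E   E  F 
   F   F  F 
(> = start, * = accepting)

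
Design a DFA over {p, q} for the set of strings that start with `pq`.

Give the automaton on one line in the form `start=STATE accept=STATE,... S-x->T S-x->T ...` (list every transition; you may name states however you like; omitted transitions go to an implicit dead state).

start=s0 accept=s2 s0-p->s1 s0-q->s3 s1-p->s3 s1-q->s2 s2-p->s2 s2-q->s2 s3-p->s3 s3-q->s3

Check the first 2 symbols one by one: s0 through s1 record how many have matched `pq` so far; any wrong symbol goes to the dead state s3. After all 2 match we enter the accepting sink s2.
4 states suffice.
        p   q  
>  s0   s1  s3 
   s1   s3  s2 
 * s2   s2  s2 
   s3   s3  s3 
(> = start, * = accepting)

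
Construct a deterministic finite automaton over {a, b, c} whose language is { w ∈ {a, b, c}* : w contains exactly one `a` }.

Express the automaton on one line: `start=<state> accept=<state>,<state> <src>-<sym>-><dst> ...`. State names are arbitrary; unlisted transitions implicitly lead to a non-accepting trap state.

Only the number of `a`s matters, and only up to 2. Make a chain q0 → q1 → q2 advanced by each `a` (with q2 absorbing); every other symbol self-loops. The accepting set is {q1}.
        a   b   c  
>  q0   q1  q0  q0 
 * q1   q2  q1  q1 
   q2   q2  q2  q2 
(> = start, * = accepting)

start=q0 accept=q1 q0-a->q1 q0-b->q0 q0-c->q0 q1-a->q2 q1-b->q1 q1-c->q1 q2-a->q2 q2-b->q2 q2-c->q2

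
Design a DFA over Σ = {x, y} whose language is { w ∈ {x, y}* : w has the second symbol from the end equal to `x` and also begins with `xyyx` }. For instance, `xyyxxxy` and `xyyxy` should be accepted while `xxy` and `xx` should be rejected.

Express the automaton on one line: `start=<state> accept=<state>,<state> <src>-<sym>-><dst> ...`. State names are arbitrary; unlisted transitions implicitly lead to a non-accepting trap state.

Build one automaton per condition and run them in lockstep. One (7 states) tracks the last 2 symbols read; the other (6 states) tracks whether the input so far still matches the prefix `xyyx`. Each combined state is a pair, one component from each; accept when both components accept.
A 13-state machine:
          x    y  
>  s0     s1   s2 
   s1     s3   s4 
   s2     s5   s6 
   s3     s3   s7 
   s4     s5   s8 
   s5     s3   s7 
   s6     s5   s6 
   s7     s5   s6 
   s8     s9   s6 
   s9    s10  s11 
 * s10   s10  s11 
 * s11    s9  s12 
   s12    s9  s12 
(> = start, * = accepting)

start=s0 accept=s10,s11 s0-x->s1 s0-y->s2 s1-x->s3 s1-y->s4 s2-x->s5 s2-y->s6 s3-x->s3 s3-y->s7 s4-x->s5 s4-y->s8 s5-x->s3 s5-y->s7 s6-x->s5 s6-y->s6 s7-x->s5 s7-y->s6 s8-x->s9 s8-y->s6 s9-x->s10 s9-y->s11 s10-x->s10 s10-y->s11 s11-x->s9 s11-y->s12 s12-x->s9 s12-y->s12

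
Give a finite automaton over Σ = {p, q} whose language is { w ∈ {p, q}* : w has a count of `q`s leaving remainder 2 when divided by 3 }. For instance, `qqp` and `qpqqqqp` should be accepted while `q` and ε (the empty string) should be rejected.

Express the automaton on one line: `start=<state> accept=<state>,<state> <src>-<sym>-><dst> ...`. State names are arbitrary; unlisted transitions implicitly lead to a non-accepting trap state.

start=S0 accept=S2 S0-p->S0 S0-q->S1 S1-p->S1 S1-q->S2 S2-p->S2 S2-q->S0

The only thing that matters is how many `q`s have appeared, reduced mod 3. Use one state per residue: S0 for 0, …, S2 for 2. Reading `q` moves to the next residue; anything else stays put. S2 is accepting.
3 states suffice.
        p   q  
>  S0   S0  S1 
   S1   S1  S2 
 * S2   S2  S0 
(> = start, * = accepting)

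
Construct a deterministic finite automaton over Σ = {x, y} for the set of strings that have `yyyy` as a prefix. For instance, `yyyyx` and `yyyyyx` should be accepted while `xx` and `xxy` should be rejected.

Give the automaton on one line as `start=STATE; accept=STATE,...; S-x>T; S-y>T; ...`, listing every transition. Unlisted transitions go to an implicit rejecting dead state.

Walk along `yyyy` while the input agrees: from A take `y` to B, and so on. Any deviation drops to the rejecting sink F. Once E is reached the prefix is confirmed and every continuation is accepted.
       x  y 
>  A   F  B 
   B   F  C 
   C   F  D 
   D   F  E 
 * E   E  E 
   F   F  F 
(> = start, * = accepting)

start=A; accept=E; A-x>F; A-y>B; B-x>F; B-y>C; C-x>F; C-y>D; D-x>F; D-y>E; E-x>E; E-y>E; F-x>F; F-y>F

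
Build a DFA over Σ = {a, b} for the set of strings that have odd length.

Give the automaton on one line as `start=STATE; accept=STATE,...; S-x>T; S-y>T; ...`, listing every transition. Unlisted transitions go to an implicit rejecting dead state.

start=q0; accept=q1; q0-a>q1; q0-b>q1; q1-a>q0; q1-b>q0

Only the length mod 2 matters, so use a 2-cycle: from any state, every input symbol moves to the next state, wrapping q1 back to q0. Mark q1 accepting.
2 states suffice.
        a   b  
>  q0   q1  q1 
 * q1   q0  q0 
(> = start, * = accepting)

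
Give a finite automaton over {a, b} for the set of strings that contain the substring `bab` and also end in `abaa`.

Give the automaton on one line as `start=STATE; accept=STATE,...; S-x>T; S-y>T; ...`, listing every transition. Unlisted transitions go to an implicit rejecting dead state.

Build one automaton per condition and run them in lockstep. One (4 states) tracks whether and how much of `bab` has been seen; the other (5 states) tracks how much of the suffix `abaa` has currently been matched. Each combined state is a pair, one component from each; accept when both components accept. Equivalent product states are then merged.
8 states suffice.
        a   b  
>  q0   q0  q1 
   q1   q2  q1 
   q2   q0  q3 
   q3   q4  q5 
   q4   q6  q3 
   q5   q7  q5 
 * q6   q7  q3 
   q7   q7  q3 
(> = start, * = accepting)

start=q0; accept=q6; q0-a>q0; q0-b>q1; q1-a>q2; q1-b>q1; q2-a>q0; q2-b>q3; q3-a>q4; q3-b>q5; q4-a>q6; q4-b>q3; q5-a>q7; q5-b>q5; q6-a>q7; q6-b>q3; q7-a>q7; q7-b>q3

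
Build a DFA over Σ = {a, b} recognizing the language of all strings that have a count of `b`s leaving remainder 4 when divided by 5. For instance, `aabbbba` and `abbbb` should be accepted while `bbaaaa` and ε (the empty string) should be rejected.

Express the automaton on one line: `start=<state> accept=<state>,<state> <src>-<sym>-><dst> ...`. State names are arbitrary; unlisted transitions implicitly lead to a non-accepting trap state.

start=s0 accept=s4 s0-a->s0 s0-b->s1 s1-a->s1 s1-b->s2 s2-a->s2 s2-b->s3 s3-a->s3 s3-b->s4 s4-a->s4 s4-b->s0

Keep the running count of `b`s modulo 5: each `b` advances along the cycle s0 → s1 → s2 → s3 → s4 → s0 while other symbols loop. Accept at s4.
5 states suffice.
        a   b  
>  s0   s0  s1 
   s1   s1  s2 
   s2   s2  s3 
   s3   s3  s4 
 * s4   s4  s0 
(> = start, * = accepting)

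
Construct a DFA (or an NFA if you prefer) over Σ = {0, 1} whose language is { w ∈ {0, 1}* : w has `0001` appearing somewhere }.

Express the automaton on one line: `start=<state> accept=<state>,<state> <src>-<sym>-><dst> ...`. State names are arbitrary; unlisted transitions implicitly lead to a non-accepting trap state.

Track how much of `0001` has been matched so far: state S0 is no progress, S4 is the absorbing accept state reached once `0001` has occurred. Intermediate states record partial matches; on a mismatch, fall back to the longest reusable overlap.
With 5 states:
        0   1  
>  S0   S1  S0 
   S1   S2  S0 
   S2   S3  S0 
   S3   S3  S4 
 * S4   S4  S4 
(> = start, * = accepting)

start=S0 accept=S4 S0-0->S1 S0-1->S0 S1-0->S2 S1-1->S0 S2-0->S3 S2-1->S0 S3-0->S3 S3-1->S4 S4-0->S4 S4-1->S4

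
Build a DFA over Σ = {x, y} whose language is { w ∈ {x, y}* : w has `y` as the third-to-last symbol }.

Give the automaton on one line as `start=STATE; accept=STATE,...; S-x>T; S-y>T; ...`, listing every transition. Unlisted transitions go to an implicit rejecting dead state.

start=A; accept=L,M,N,O; A-x>B; A-y>C; B-x>D; B-y>E; C-x>F; C-y>G; D-x>H; D-y>I; E-x>J; E-y>K; F-x>L; F-y>M; G-x>N; G-y>O; H-x>H; H-y>I; I-x>J; I-y>K; J-x>L; J-y>M; K-x>N; K-y>O; L-x>H; L-y>I; M-x>J; M-y>K; N-x>L; N-y>M; O-x>N; O-y>O

Because acceptance depends on a position counted from the end, the machine has to buffer the most recent 3 symbols. Make each state the string of the last up-to-3 symbols read; on input `x` shift the window left and append `x`. Accept when the buffered window has length 3 and begins with `y`.
A 15-state machine:
       x  y 
>  A   B  C 
   B   D  E 
   C   F  G 
   D   H  I 
   E   J  K 
   F   L  M 
   G   N  O 
   H   H  I 
   I   J  K 
   J   L  M 
   K   N  O 
 * L   H  I 
 * M   J  K 
 * N   L  M 
 * O   N  O 
(> = start, * = accepting)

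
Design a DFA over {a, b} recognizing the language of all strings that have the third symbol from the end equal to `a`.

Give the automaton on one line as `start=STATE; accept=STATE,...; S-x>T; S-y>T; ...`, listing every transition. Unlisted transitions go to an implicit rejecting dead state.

Because acceptance depends on a position counted from the end, the machine has to buffer the most recent 3 symbols. Make each state the string of the last up-to-3 symbols read; on input `x` shift the window left and append `x`. Accept when the buffered window has length 3 and begins with `a`.
15 states suffice.
          a    b  
>  q0     q1   q2 
   q1     q3   q4 
   q2     q5   q6 
   q3     q7   q8 
   q4     q9  q10 
   q5    q11  q12 
   q6    q13  q14 
 * q7     q7   q8 
 * q8     q9  q10 
 * q9    q11  q12 
 * q10   q13  q14 
   q11    q7   q8 
   q12    q9  q10 
   q13   q11  q12 
   q14   q13  q14 
(> = start, * = accepting)

start=q0; accept=q7,q8,q9,q10; q0-a>q1; q0-b>q2; q1-a>q3; q1-b>q4; q2-a>q5; q2-b>q6; q3-a>q7; q3-b>q8; q4-a>q9; q4-b>q10; q5-a>q11; q5-b>q12; q6-a>q13; q6-b>q14; q7-a>q7; q7-b>q8; q8-a>q9; q8-b>q10; q9-a>q11; q9-b>q12; q10-a>q13; q10-b>q14; q11-a>q7; q11-b>q8; q12-a>q9; q12-b>q10; q13-a>q11; q13-b>q12; q14-a>q13; q14-b>q14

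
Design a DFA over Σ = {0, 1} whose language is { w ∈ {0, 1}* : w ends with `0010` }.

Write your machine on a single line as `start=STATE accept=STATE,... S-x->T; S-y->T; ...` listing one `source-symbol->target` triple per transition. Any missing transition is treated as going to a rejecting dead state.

start=S0; accept=S4; S0-0->S1; S0-1->S0; S1-0->S2; S1-1->S0; S2-0->S2; S2-1->S3; S3-0->S4; S3-1->S0; S4-0->S2; S4-1->S0

Let each state record the length of the longest suffix of the input read so far that is also a prefix of `0010`. S1 means the last symbol is `0`; S2 means the last 2 symbols are `00`; S3 means the last 3 symbols are `001`; S4 means the last 4 symbols are `0010`. Accept only at S4, where the string currently ends in `0010`.
        0   1  
>  S0   S1  S0 
   S1   S2  S0 
   S2   S2  S3 
   S3   S4  S0 
 * S4   S2  S0 
(> = start, * = accepting)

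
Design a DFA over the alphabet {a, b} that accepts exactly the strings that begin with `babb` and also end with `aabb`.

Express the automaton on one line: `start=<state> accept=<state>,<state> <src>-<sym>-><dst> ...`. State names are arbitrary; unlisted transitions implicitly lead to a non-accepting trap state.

Handle the two conditions separately and then intersect. The first has 6 states tracking whether the input so far still matches the prefix `babb`; the second has 5 states tracking how much of the suffix `aabb` has currently been matched. A product state is a pair (one from each), accepting exactly when both do. After merging equivalent states the machine shrinks.
With 10 states:
        a   b  
>  s0   s1  s2 
   s1   s1  s1 
   s2   s3  s1 
   s3   s1  s4 
   s4   s1  s5 
   s5   s6  s5 
   s6   s7  s5 
   s7   s7  s8 
   s8   s6  s9 
 * s9   s6  s5 
(> = start, * = accepting)

start=s0 accept=s9 s0-a->s1 s0-b->s2 s1-a->s1 s1-b->s1 s2-a->s3 s2-b->s1 s3-a->s1 s3-b->s4 s4-a->s1 s4-b->s5 s5-a->s6 s5-b->s5 s6-a->s7 s6-b->s5 s7-a->s7 s7-b->s8 s8-a->s6 s8-b->s9 s9-a->s6 s9-b->s5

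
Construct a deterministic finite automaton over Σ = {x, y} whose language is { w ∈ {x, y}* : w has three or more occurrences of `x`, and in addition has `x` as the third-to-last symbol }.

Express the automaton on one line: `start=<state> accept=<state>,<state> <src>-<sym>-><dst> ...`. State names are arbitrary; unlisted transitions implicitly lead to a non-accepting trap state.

Run two small machines in parallel and take their product. The first has 5 states tracking the count of `x`s, saturating at 4; the second has 15 states tracking the last 3 symbols read. A product state is a pair (one from each), accepting exactly when both do. Minimizing collapses redundant product states.
With 14 states:
          x    y  
>  s0     s1   s0 
   s1     s2   s3 
   s2     s4   s5 
   s3     s6   s3 
 * s4     s4   s7 
   s5     s8   s9 
   s6    s10   s5 
 * s7     s8  s11 
 * s8    s10  s12 
   s9    s13   s9 
   s10    s4   s7 
 * s11   s13   s9 
   s12    s8  s11 
   s13   s10  s12 
(> = start, * = accepting)

start=s0 accept=s4,s7,s8,s11 s0-x->s1 s0-y->s0 s1-x->s2 s1-y->s3 s2-x->s4 s2-y->s5 s3-x->s6 s3-y->s3 s4-x->s4 s4-y->s7 s5-x->s8 s5-y->s9 s6-x->s10 s6-y->s5 s7-x->s8 s7-y->s11 s8-x->s10 s8-y->s12 s9-x->s13 s9-y->s9 s10-x->s4 s10-y->s7 s11-x->s13 s11-y->s9 s12-x->s8 s12-y->s11 s13-x->s10 s13-y->s12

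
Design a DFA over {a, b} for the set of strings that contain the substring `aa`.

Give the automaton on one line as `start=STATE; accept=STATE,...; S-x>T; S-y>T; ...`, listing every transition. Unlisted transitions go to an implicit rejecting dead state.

Track how much of `aa` has been matched so far: state s0 is no progress, s2 is the absorbing accept state reached once `aa` has occurred. Intermediate states record partial matches; on a mismatch, fall back to the longest reusable overlap.
A 3-state machine:
        a   b  
>  s0   s1  s0 
   s1   s2  s0 
 * s2   s2  s2 
(> = start, * = accepting)

start=s0; accept=s2; s0-a>s1; s0-b>s0; s1-a>s2; s1-b>s0; s2-a>s2; s2-b>s2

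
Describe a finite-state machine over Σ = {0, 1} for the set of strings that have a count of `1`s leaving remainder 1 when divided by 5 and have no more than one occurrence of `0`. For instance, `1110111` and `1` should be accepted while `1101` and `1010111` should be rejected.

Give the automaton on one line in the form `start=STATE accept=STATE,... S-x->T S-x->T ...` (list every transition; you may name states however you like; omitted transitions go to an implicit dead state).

Handle the two conditions separately and then intersect. The first has 5 states tracking the count of `1`s modulo 5; the second has 3 states tracking the count of `0`s, saturating at 2. A product state is a pair (one from each), accepting exactly when both do. After merging equivalent states the machine shrinks.
11 states suffice.
       0  1 
>  A   B  C 
   B   D  E 
 * C   E  F 
   D   D  D 
 * E   D  G 
   F   G  H 
   G   D  I 
   H   I  J 
   I   D  K 
   J   K  A 
   K   D  B 
(> = start, * = accepting)

start=A accept=C,E A-0->B A-1->C B-0->D B-1->E C-0->E C-1->F D-0->D D-1->D E-0->D E-1->G F-0->G F-1->H G-0->D G-1->I H-0->I H-1->J I-0->D I-1->K J-0->K J-1->A K-0->D K-1->B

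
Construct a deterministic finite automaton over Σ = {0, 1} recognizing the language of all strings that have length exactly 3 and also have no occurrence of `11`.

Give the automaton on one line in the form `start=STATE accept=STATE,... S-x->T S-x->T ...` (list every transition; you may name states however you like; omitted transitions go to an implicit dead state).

Handle the two conditions separately and then intersect. One (5 states) tracks the input length, saturating at 4; the other (3 states) tracks partial matches of the forbidden pattern `11`. Each combined state is a pair, one component from each; accept when both components accept. Equivalent product states are then merged.
        0   1  
>  q0   q1  q2 
   q1   q3  q4 
   q2   q3  q5 
   q3   q6  q6 
   q4   q6  q5 
   q5   q5  q5 
 * q6   q5  q5 
(> = start, * = accepting)

start=q0 accept=q6 q0-0->q1 q0-1->q2 q1-0->q3 q1-1->q4 q2-0->q3 q2-1->q5 q3-0->q6 q3-1->q6 q4-0->q6 q4-1->q5 q5-0->q5 q5-1->q5 q6-0->q5 q6-1->q5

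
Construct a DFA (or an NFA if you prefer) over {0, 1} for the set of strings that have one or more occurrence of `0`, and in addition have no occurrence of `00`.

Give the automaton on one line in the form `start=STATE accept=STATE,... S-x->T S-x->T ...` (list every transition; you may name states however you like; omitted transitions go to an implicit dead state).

Build one automaton per condition and run them in lockstep. The first has 3 states tracking the count of `0`s, saturating at 2; the second has 3 states tracking partial matches of the forbidden pattern `00`. A product state is a pair (one from each), accepting exactly when both do.
With 6 states:
        0   1  
>  q0   q1  q0 
 * q1   q2  q3 
   q2   q2  q2 
 * q3   q4  q3 
 * q4   q2  q5 
 * q5   q4  q5 
(> = start, * = accepting)

start=q0 accept=q1,q3,q4,q5 q0-0->q1 q0-1->q0 q1-0->q2 q1-1->q3 q2-0->q2 q2-1->q2 q3-0->q4 q3-1->q3 q4-0->q2 q4-1->q5 q5-0->q4 q5-1->q5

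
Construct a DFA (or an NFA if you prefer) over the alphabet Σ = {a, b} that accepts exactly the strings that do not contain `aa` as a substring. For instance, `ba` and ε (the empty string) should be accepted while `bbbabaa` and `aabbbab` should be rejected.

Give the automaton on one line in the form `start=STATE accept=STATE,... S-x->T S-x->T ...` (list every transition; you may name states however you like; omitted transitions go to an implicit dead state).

start=q0 accept=q0,q1 q0-a->q1 q0-b->q0 q1-a->q2 q1-b->q0 q2-a->q2 q2-b->q2

Track partial matches of the forbidden pattern `aa`. State q2 is a dead state reached once `aa` has occurred; every other state accepts. q0 means no part of `aa` is currently matched.
With 3 states:
        a   b  
>* q0   q1  q0 
 * q1   q2  q0 
   q2   q2  q2 
(> = start, * = accepting)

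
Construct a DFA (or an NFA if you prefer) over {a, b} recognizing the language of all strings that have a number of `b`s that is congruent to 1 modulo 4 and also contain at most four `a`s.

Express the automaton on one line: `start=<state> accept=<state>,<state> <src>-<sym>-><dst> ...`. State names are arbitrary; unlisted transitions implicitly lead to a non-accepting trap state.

start=q0 accept=q2,q4,q7,q11,q15 q0-a->q1 q0-b->q2 q1-a->q3 q1-b->q4 q2-a->q4 q2-b->q5 q3-a->q6 q3-b->q7 q4-a->q7 q4-b->q8 q5-a->q8 q5-b->q9 q6-a->q10 q6-b->q11 q7-a->q11 q7-b->q12 q8-a->q12 q8-b->q13 q9-a->q13 q9-b->q0 q10-a->q14 q10-b->q15 q11-a->q15 q11-b->q16 q12-a->q16 q12-b->q17 q13-a->q17 q13-b->q1 q14-a->q14 q14-b->q18 q15-a->q18 q15-b->q19 q16-a->q19 q16-b->q20 q17-a->q20 q17-b->q3 q18-a->q18 q18-b->q21 q19-a->q21 q19-b->q22 q20-a->q22 q20-b->q6 q21-a->q21 q21-b->q23 q22-a->q23 q22-b->q10 q23-a->q23 q23-b->q14

Run two small machines in parallel and take their product. The first has 4 states tracking the count of `b`s modulo 4; the second has 6 states tracking the count of `a`s, saturating at 5. A product state is a pair (one from each), accepting exactly when both do.
24 states suffice.
          a    b  
>  q0     q1   q2 
   q1     q3   q4 
 * q2     q4   q5 
   q3     q6   q7 
 * q4     q7   q8 
   q5     q8   q9 
   q6    q10  q11 
 * q7    q11  q12 
   q8    q12  q13 
   q9    q13   q0 
   q10   q14  q15 
 * q11   q15  q16 
   q12   q16  q17 
   q13   q17   q1 
   q14   q14  q18 
 * q15   q18  q19 
   q16   q19  q20 
   q17   q20   q3 
   q18   q18  q21 
   q19   q21  q22 
   q20   q22   q6 
   q21   q21  q23 
   q22   q23  q10 
   q23   q23  q14 
(> = start, * = accepting)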